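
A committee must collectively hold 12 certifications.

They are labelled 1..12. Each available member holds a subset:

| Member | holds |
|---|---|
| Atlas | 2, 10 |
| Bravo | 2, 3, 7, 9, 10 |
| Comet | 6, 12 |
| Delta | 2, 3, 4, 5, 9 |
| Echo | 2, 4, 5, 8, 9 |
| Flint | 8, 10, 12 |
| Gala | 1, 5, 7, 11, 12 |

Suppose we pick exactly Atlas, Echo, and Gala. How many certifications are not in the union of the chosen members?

Union of Atlas, Echo, Gala = {1, 2, 4, 5, 7, 8, 9, 10, 11, 12}.
Not covered: 3, 6 — 2 certifications.

2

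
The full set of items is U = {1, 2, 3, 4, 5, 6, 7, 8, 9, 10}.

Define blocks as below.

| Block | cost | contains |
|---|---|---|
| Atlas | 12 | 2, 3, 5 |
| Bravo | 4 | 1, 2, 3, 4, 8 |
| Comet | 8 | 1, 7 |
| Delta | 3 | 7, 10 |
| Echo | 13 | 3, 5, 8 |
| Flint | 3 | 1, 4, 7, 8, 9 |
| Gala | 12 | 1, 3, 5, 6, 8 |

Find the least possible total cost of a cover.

Bravo, Delta, Flint, Gala together cover every item (Bravo ∪ Delta ∪ Flint ∪ Gala = {1, 2, 3, 4, 5, 6, 7, 8, 9, 10}); total cost 4 + 3 + 3 + 12 = 22.
No covering selection has total cost below 22.

22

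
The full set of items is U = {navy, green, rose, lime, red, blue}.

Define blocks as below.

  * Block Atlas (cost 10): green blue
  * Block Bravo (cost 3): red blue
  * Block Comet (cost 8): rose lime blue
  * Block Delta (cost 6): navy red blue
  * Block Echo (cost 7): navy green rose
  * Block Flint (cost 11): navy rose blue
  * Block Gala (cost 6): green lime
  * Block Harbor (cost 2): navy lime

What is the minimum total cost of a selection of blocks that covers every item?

12

Bravo, Echo, Harbor together cover every item (Bravo ∪ Echo ∪ Harbor = {navy, green, rose, lime, red, blue}); total cost 3 + 7 + 2 = 12.
No covering selection has total cost below 12.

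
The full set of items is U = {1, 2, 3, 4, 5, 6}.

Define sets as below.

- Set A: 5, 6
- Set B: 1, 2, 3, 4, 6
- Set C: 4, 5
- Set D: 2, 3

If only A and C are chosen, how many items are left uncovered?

3

Union of A, C = {4, 5, 6}.
Not covered: 1, 2, 3 — 3 items.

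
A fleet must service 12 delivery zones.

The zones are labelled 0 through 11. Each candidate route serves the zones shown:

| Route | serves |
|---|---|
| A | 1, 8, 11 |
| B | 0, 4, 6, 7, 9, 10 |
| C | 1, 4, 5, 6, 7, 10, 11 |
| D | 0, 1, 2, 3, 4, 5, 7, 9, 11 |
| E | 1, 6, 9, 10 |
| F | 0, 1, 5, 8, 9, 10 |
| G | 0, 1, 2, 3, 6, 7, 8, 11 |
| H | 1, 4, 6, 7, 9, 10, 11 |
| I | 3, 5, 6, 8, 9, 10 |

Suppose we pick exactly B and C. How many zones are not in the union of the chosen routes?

3

Union of B, C = {0, 1, 4, 5, 6, 7, 9, 10, 11}.
Not covered: 2, 3, 8 — 3 zones.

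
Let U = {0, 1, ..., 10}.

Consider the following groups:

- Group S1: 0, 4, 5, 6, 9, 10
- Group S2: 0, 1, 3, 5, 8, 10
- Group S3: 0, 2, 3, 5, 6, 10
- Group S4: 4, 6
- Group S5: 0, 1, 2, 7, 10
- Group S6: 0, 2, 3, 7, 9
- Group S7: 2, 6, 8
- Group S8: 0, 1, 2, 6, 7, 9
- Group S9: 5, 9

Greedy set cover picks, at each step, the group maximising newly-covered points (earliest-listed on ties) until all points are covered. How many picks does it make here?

Greedy: pick S1 (covers 6 new) → pick S2 (covers 3 new) → pick S5 (covers 2 new). Total picks: 3.

3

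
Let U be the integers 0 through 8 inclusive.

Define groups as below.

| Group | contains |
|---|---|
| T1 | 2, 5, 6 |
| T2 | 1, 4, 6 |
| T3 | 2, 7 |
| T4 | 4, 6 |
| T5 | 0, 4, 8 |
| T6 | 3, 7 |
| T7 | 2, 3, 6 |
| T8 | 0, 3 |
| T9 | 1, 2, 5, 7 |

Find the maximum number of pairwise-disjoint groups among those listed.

3

T3, T4, T8 are pairwise disjoint (T3={2,7}; T4={4,6}; T8={0,3}).
Every remaining group overlaps one of these, and no 4 of the listed groups are pairwise disjoint, so 3 is the maximum.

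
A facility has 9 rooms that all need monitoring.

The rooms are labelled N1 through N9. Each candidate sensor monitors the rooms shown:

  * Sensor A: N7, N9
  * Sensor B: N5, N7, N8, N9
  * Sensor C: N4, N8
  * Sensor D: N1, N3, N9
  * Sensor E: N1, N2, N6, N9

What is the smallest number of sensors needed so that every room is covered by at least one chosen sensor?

Take {B, C, D, E}. Their union is {N1, N2, N3, N4, N5, N6, N7, N8, N9}, which is all 9 rooms.
No 3 of the 5 sensors cover everything (all 10 combinations miss at least one room), so 4 is optimal.

4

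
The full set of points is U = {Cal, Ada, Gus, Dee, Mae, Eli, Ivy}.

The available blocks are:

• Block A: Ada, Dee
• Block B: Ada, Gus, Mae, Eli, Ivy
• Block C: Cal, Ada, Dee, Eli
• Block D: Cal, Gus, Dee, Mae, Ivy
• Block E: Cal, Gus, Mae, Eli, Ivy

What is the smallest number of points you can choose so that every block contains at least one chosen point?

2

Take H = {Dee, Ivy}. Each listed block contains at least one of these, so H is a hitting set of size 2.
The blocks A, E are pairwise disjoint, so any hitting set needs a separate point for each — at least 2. Hence 2 is optimal.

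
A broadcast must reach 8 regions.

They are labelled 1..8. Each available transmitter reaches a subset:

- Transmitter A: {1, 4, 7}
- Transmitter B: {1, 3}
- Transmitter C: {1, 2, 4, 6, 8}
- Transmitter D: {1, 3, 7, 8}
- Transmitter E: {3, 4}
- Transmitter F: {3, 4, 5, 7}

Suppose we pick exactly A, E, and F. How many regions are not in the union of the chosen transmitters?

Union of A, E, F = {1, 3, 4, 5, 7}.
Not covered: 2, 6, 8 — 3 regions.

3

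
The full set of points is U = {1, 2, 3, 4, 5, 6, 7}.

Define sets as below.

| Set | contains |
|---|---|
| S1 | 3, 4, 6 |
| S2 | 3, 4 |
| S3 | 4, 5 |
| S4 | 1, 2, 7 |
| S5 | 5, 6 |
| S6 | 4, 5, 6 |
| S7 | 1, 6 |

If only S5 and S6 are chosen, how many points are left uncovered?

Union of S5, S6 = {4, 5, 6}.
Not covered: 1, 2, 3, 7 — 4 points.

4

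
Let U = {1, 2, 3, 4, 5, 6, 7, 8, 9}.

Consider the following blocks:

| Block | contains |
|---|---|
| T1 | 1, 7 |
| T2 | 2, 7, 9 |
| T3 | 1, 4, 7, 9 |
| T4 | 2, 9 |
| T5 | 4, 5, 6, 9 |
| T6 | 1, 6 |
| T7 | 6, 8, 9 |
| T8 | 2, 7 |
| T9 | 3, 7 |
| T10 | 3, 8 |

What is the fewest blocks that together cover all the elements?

4

Take {T2, T5, T6, T10}. Their union is {1, 2, 3, 4, 5, 6, 7, 8, 9}, which is all 9 elements.
Only T5 contains 5, so T5 is forced; the remaining 5 elements need at least 3 more blocks (each remaining block adds at most 2) — so at least 4 blocks are needed, and 4 is optimal.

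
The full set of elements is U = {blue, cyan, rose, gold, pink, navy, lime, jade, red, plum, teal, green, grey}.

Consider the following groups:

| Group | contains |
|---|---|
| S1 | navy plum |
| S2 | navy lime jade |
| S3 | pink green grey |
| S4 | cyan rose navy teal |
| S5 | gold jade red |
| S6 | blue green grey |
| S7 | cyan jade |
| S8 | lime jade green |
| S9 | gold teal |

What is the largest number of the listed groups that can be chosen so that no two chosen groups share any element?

S1, S3, S7, S9 are pairwise disjoint (S1={navy,plum}; S3={pink,green,grey}; S7={cyan,jade}; S9={gold,teal}).
Every remaining group overlaps one of these, and no 5 of the listed groups are pairwise disjoint, so 4 is the maximum.

4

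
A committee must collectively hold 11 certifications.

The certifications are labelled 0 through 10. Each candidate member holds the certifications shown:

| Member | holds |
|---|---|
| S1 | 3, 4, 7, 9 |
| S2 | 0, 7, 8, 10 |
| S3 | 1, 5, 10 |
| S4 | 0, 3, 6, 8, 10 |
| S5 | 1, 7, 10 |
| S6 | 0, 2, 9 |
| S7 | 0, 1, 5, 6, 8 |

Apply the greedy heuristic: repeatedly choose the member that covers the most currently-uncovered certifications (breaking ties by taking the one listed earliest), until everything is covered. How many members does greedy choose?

Greedy: pick S4 (covers 5 new) → pick S1 (covers 3 new) → pick S3 (covers 2 new) → pick S6 (covers 1 new). Total picks: 4.

4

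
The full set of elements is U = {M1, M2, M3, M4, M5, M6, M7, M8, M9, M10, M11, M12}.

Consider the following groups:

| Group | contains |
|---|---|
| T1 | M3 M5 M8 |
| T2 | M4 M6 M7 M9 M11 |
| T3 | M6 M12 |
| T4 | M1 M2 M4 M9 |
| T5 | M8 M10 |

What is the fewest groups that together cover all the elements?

5

T1, T2, T3, T4, and T5 cover everything between them: the union {M1, M2, M3, M4, M5, M6, M7, M8, M9, M10, M11, M12} is all of U.
No 4 of the 5 groups cover everything (all 5 combinations miss at least one element), so 5 is optimal.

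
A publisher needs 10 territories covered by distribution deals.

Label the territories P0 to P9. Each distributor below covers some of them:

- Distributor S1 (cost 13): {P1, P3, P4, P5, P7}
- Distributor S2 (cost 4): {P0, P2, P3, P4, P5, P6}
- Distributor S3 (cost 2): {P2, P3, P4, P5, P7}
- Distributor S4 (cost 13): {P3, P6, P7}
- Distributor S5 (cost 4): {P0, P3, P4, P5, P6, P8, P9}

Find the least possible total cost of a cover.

19

S1, S3, S5 together cover every territory (S1 ∪ S3 ∪ S5 = {P0, P1, P2, P3, P4, P5, P6, P7, P8, P9}); total cost 13 + 2 + 4 = 19.
No covering selection has total cost below 19.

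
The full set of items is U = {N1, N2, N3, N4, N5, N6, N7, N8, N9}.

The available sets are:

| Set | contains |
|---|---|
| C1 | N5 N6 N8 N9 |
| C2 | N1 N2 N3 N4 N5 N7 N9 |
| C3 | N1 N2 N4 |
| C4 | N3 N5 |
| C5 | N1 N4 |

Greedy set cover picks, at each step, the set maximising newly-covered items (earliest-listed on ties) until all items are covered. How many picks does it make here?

Greedy: pick C2 (covers 7 new) → pick C1 (covers 2 new). Total picks: 2.

2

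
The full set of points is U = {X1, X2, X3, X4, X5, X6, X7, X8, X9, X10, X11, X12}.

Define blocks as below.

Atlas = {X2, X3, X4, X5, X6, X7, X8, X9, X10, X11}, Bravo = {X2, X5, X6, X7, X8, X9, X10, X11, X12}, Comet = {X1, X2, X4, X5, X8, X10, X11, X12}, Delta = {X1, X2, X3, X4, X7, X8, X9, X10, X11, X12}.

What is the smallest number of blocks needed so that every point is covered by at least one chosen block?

Take {Atlas, Delta}. Their union is {X1, X2, X3, X4, X5, X6, X7, X8, X9, X10, X11, X12}, which is all 12 points.
No single block has all 12 points (the largest, Atlas, has 10), so 2 is optimal.

2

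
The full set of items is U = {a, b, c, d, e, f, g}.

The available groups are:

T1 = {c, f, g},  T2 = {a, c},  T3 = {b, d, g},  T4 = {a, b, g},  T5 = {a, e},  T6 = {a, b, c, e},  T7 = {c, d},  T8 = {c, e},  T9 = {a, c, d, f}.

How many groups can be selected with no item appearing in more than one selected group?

T2, T3 are pairwise disjoint (T2={a,c}; T3={b,d,g}).
Every remaining group overlaps one of these, and no 3 of the listed groups are pairwise disjoint, so 2 is the maximum.

2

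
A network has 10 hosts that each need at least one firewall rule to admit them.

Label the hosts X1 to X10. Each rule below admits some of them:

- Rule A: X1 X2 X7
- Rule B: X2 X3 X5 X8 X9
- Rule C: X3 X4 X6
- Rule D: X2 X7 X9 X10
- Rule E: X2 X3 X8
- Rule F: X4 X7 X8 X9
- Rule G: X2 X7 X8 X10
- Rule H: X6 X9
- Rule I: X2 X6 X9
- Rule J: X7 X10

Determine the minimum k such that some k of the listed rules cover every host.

4

A and B and C and G together: A ∪ B ∪ C ∪ G = {X1, X2, X3, X4, X5, X6, X7, X8, X9, X10} — every host is covered.
Only B contains X5, so B is forced; the remaining 5 hosts need at least 3 more rules (each remaining rule adds at most 2) — so at least 4 rules are needed, and 4 is optimal.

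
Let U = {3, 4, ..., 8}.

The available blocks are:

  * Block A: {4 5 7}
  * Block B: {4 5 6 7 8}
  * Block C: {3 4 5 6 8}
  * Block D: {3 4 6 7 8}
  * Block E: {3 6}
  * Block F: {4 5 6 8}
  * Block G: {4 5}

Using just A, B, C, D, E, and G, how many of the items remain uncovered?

Union of A, B, C, D, E, G = {3, 4, 5, 6, 7, 8} — that's every item, so 0 are uncovered.

0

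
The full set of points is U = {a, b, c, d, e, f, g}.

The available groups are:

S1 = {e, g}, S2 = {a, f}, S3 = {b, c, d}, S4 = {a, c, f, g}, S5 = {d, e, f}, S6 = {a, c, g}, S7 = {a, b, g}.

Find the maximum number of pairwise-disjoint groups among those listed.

S1, S2, S3 are pairwise disjoint (S1={e,g}; S2={a,f}; S3={b,c,d}).
Every remaining group overlaps one of these, and no 4 of the listed groups are pairwise disjoint, so 3 is the maximum.

3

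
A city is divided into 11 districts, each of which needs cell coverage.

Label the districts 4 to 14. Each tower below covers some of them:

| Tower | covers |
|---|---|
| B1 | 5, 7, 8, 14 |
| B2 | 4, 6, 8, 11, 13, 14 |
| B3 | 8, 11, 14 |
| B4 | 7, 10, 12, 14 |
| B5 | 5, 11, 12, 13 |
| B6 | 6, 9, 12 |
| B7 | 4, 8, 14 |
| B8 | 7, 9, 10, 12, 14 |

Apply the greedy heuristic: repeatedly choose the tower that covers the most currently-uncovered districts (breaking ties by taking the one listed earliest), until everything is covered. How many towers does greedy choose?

3

Greedy: pick B2 (covers 6 new) → pick B8 (covers 4 new) → pick B1 (covers 1 new). Total picks: 3.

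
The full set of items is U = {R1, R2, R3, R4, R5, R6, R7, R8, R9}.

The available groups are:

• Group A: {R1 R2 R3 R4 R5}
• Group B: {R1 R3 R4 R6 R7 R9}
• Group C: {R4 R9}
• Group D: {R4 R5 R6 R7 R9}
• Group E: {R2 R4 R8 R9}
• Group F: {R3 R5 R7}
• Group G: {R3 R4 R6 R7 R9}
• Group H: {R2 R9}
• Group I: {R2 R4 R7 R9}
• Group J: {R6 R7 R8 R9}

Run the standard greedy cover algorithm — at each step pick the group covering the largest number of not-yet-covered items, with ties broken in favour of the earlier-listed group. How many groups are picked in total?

Greedy: pick B (covers 6 new) → pick A (covers 2 new) → pick E (covers 1 new). Total picks: 3.
(The true minimum cover uses only 2 groups, so greedy is not optimal here.)

3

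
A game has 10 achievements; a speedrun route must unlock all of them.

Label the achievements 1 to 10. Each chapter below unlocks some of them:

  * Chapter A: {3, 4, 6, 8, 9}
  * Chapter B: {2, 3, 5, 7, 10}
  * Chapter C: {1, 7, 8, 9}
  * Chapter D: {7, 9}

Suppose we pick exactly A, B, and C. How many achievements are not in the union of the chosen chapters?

Union of A, B, C = {1, 2, 3, 4, 5, 6, 7, 8, 9, 10} — that's every achievement, so 0 are uncovered.

0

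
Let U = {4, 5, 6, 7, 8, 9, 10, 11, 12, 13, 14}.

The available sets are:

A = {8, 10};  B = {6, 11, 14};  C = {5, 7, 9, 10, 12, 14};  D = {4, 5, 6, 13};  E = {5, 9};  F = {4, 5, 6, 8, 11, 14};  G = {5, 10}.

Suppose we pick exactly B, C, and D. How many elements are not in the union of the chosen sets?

1

Union of B, C, D = {4, 5, 6, 7, 9, 10, 11, 12, 13, 14}.
Not covered: 8 — 1 element.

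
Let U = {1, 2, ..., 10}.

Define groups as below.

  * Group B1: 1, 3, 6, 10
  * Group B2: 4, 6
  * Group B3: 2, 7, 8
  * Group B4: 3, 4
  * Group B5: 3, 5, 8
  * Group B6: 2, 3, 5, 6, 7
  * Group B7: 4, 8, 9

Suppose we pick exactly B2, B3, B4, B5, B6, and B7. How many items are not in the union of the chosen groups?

Union of B2, B3, B4, B5, B6, B7 = {2, 3, 4, 5, 6, 7, 8, 9}.
Not covered: 1, 10 — 2 items.

2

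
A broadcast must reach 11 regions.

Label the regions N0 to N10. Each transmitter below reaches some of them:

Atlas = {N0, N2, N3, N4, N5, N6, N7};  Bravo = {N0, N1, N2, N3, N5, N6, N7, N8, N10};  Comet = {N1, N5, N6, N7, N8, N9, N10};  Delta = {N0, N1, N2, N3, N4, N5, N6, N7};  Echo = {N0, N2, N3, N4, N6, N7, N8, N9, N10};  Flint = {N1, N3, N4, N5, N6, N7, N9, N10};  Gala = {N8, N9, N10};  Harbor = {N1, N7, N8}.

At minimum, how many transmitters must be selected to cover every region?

2

Echo and Flint together: Echo ∪ Flint = {N0, N1, N2, N3, N4, N5, N6, N7, N8, N9, N10} — every region is covered.
No single transmitter has all 11 regions (the largest, Bravo, has 9), so 2 is optimal.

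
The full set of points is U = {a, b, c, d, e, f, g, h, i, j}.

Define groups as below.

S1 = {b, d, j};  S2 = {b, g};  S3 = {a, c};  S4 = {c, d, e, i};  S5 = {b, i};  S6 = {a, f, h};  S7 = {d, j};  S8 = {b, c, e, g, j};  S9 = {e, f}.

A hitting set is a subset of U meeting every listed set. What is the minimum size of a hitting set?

4

The 4 points {a, b, d, e} hit every group.
The groups S2, S3, S7, S9 are pairwise disjoint, so any hitting set needs a separate point for each — at least 4. Hence 4 is optimal.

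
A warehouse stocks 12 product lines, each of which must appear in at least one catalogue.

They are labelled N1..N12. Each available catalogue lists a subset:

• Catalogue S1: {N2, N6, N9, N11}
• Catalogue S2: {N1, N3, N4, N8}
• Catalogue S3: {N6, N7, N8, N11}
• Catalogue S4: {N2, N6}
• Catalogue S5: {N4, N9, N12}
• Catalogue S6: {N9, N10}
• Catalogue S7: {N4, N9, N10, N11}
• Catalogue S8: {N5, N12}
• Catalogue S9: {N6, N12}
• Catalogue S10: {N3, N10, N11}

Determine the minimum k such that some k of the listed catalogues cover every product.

5

Take {S1, S2, S3, S8, S10}. Their union is {N1, N2, N3, N4, N5, N6, N7, N8, N9, N10, N11, N12}, which is all 12 products.
No 4 of the 10 catalogues cover everything (all 210 combinations miss at least one product), so 5 is optimal.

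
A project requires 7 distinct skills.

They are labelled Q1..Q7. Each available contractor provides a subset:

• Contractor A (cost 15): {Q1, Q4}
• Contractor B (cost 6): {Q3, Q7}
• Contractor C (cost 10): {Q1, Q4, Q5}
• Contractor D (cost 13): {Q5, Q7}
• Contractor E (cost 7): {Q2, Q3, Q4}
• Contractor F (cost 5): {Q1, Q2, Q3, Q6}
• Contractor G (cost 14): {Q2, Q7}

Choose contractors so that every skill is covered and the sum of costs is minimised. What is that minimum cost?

21

B, C, F together cover every skill (B ∪ C ∪ F = {Q1, Q2, Q3, Q4, Q5, Q6, Q7}); total cost 6 + 10 + 5 = 21.
No covering selection has total cost below 21.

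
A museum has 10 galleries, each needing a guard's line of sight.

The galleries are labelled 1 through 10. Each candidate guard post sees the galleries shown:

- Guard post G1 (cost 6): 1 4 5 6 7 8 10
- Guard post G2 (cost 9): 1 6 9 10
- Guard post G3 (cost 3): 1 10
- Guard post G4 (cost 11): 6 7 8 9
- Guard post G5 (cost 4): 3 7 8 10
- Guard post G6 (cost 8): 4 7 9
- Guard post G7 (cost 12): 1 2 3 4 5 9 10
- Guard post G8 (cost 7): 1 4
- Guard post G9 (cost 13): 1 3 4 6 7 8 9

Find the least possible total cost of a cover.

G1, G7 together cover every gallery (G1 ∪ G7 = {1, 2, 3, 4, 5, 6, 7, 8, 9, 10}); total cost 6 + 12 = 18.
The greedy pick G1, G5, G7 costs 22; no covering selection beats 18.

18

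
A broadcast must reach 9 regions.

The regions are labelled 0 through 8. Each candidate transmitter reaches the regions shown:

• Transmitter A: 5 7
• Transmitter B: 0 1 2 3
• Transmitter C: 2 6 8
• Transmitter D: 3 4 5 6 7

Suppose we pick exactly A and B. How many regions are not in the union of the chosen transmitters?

Union of A, B = {0, 1, 2, 3, 5, 7}.
Not covered: 4, 6, 8 — 3 regions.

3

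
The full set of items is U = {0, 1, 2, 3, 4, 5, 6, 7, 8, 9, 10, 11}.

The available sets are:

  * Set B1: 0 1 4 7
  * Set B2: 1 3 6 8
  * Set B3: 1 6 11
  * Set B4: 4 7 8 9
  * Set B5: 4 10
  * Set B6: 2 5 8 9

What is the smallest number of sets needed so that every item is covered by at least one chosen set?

5

B1 and B2 and B3 and B5 and B6 together: B1 ∪ B2 ∪ B3 ∪ B5 ∪ B6 = {0, 1, 2, 3, 4, 5, 6, 7, 8, 9, 10, 11} — every item is covered.
No 4 of the 6 sets cover everything (all 15 combinations miss at least one item), so 5 is optimal.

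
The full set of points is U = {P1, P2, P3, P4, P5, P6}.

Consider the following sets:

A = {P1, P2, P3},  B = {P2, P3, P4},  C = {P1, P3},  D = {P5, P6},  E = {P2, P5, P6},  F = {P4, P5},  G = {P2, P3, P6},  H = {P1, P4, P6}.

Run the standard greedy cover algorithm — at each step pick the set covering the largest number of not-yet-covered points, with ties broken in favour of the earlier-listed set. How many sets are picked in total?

3

Greedy: pick A (covers 3 new) → pick D (covers 2 new) → pick B (covers 1 new). Total picks: 3.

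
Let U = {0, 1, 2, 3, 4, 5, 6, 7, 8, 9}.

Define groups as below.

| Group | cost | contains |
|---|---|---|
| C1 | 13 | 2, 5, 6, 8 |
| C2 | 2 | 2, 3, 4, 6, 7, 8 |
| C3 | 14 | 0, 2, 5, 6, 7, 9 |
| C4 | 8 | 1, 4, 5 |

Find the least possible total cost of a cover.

C2, C3, C4 together cover every item (C2 ∪ C3 ∪ C4 = {0, 1, 2, 3, 4, 5, 6, 7, 8, 9}); total cost 2 + 14 + 8 = 24.
No covering selection has total cost below 24.

24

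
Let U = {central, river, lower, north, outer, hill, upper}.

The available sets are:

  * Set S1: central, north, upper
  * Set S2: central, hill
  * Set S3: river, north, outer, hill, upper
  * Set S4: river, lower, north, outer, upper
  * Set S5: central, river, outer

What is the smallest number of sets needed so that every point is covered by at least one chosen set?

2

S2 and S4 together: S2 ∪ S4 = {central, river, lower, north, outer, hill, upper} — every point is covered.
No single set has all 7 points (the largest, S3, has 5), so 2 is optimal.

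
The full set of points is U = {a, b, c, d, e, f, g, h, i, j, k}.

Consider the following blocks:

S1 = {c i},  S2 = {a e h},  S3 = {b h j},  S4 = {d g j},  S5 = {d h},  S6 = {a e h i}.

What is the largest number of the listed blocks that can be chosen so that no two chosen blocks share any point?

S1, S2, S4 are pairwise disjoint (S1={c,i}; S2={a,e,h}; S4={d,g,j}).
Every remaining block overlaps one of these, and no 4 of the listed blocks are pairwise disjoint, so 3 is the maximum.

3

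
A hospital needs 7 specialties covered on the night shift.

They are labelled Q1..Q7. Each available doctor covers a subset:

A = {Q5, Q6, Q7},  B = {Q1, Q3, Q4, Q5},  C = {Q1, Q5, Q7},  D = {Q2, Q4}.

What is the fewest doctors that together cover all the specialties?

3

A and B and D together: A ∪ B ∪ D = {Q1, Q2, Q3, Q4, Q5, Q6, Q7} — every specialty is covered.
Only D contains Q2, so D is forced; the remaining 5 specialties need at least 2 more doctors (each remaining doctor adds at most 3) — so at least 3 doctors are needed, and 3 is optimal.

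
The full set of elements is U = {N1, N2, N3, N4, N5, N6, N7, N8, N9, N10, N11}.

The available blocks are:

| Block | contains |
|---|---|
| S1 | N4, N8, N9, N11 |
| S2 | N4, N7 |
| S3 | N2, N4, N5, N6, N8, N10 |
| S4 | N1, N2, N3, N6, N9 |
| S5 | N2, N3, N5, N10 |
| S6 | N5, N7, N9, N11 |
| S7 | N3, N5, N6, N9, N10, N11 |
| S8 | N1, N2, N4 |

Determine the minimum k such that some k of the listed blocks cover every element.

S3 and S4 and S6 together: S3 ∪ S4 ∪ S6 = {N1, N2, N3, N4, N5, N6, N7, N8, N9, N10, N11} — every element is covered.
No 2 of the 8 blocks cover everything (all 28 combinations miss at least one element), so 3 is optimal.

3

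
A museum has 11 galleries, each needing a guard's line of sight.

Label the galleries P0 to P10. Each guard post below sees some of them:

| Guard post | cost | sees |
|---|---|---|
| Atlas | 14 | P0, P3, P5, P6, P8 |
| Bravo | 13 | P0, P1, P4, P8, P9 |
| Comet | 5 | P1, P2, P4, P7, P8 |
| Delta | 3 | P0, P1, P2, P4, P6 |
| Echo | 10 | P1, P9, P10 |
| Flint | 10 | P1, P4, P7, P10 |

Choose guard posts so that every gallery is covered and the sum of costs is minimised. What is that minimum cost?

Atlas, Comet, Echo together cover every gallery (Atlas ∪ Comet ∪ Echo = {P0, P1, P2, P3, P4, P5, P6, P7, P8, P9, P10}); total cost 14 + 5 + 10 = 29.
The greedy pick Delta, Comet, Echo, Atlas costs 32; no covering selection beats 29.

29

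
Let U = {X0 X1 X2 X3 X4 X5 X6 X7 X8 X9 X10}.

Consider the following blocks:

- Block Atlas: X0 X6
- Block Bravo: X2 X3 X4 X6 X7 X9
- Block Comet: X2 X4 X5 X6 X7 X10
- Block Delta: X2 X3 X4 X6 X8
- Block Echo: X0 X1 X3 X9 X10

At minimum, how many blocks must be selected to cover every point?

Take {Comet, Delta, Echo}. Their union is {X0, X1, X2, X3, X4, X5, X6, X7, X8, X9, X10}, which is all 11 points.
Only Echo contains X1, so Echo is forced; the remaining 6 points need at least 2 more blocks (each remaining block adds at most 5) — so at least 3 blocks are needed, and 3 is optimal.

3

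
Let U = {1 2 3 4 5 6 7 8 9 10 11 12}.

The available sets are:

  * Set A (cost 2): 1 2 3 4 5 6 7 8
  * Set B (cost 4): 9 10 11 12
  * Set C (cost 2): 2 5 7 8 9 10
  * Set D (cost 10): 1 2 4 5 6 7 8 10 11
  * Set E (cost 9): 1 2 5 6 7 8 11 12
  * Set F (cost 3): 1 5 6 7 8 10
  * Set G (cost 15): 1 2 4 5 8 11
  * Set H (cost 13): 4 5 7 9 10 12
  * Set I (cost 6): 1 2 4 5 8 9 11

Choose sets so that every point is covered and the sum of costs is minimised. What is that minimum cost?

6

A, B together cover every point (A ∪ B = {1, 2, 3, 4, 5, 6, 7, 8, 9, 10, 11, 12}); total cost 2 + 4 = 6.
No covering selection has total cost below 6.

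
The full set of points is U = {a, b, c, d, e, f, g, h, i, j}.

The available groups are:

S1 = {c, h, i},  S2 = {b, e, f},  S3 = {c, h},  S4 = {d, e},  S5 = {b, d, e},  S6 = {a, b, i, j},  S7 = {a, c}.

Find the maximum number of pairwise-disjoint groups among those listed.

S3, S4, S6 are pairwise disjoint (S3={c,h}; S4={d,e}; S6={a,b,i,j}).
Every remaining group overlaps one of these, and no 4 of the listed groups are pairwise disjoint, so 3 is the maximum.

3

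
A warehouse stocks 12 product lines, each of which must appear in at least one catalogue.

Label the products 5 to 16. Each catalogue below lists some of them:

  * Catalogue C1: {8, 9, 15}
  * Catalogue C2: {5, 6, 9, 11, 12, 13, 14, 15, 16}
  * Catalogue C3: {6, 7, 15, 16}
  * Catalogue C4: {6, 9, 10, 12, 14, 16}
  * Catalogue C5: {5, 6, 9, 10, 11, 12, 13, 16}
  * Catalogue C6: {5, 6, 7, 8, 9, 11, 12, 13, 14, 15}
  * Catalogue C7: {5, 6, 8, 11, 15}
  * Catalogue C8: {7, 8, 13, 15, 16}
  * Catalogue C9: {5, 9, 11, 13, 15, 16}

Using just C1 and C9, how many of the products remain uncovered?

5

Union of C1, C9 = {5, 8, 9, 11, 13, 15, 16}.
Not covered: 6, 7, 10, 12, 14 — 5 products.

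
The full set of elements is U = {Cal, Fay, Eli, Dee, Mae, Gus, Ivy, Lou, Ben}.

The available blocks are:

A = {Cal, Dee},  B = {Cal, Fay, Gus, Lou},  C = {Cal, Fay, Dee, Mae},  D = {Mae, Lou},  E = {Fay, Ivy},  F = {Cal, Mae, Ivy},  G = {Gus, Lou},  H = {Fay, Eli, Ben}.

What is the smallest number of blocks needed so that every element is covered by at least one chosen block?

A, F, G, and H cover everything between them: the union {Cal, Fay, Eli, Dee, Mae, Gus, Ivy, Lou, Ben} is all of U.
No 3 of the 8 blocks cover everything (all 56 combinations miss at least one element), so 4 is optimal.

4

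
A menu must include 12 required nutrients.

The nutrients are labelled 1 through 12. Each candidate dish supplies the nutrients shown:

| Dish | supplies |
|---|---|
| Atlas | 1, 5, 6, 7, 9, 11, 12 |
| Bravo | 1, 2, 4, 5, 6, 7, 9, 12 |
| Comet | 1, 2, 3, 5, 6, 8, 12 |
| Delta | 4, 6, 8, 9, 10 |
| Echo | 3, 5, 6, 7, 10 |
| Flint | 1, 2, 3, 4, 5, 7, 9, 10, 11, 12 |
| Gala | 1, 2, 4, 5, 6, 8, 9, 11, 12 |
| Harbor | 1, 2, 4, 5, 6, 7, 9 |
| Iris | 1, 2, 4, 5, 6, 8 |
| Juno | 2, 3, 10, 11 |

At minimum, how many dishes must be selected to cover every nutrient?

Take {Flint, Gala}. Their union is {1, 2, 3, 4, 5, 6, 7, 8, 9, 10, 11, 12}, which is all 12 nutrients.
No single dish has all 12 nutrients (the largest, Flint, has 10), so 2 is optimal.

2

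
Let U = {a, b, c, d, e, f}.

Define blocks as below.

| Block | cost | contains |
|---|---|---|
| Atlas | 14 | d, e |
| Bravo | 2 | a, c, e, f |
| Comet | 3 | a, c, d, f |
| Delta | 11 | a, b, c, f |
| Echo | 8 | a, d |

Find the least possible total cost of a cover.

Bravo, Comet, Delta together cover every element (Bravo ∪ Comet ∪ Delta = {a, b, c, d, e, f}); total cost 2 + 3 + 11 = 16.
No covering selection has total cost below 16.

16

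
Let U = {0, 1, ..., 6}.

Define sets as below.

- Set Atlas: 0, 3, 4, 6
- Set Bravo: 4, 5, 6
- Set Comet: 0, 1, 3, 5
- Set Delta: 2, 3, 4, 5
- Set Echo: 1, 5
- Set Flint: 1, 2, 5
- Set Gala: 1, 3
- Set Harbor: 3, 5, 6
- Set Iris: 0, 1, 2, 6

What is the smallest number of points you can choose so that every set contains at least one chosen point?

3

Take H = {1, 3, 4}. Each listed set contains at least one of these, so H is a hitting set of size 3.
No choice of 2 points meets every set, so 3 is the minimum.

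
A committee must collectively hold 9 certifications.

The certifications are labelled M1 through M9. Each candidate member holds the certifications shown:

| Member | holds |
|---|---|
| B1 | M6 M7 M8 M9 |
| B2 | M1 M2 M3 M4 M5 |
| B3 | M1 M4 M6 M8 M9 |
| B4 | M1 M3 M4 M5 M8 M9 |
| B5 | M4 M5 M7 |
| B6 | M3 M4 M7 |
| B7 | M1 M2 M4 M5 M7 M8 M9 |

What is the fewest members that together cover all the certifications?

2

Take {B1, B2}. Their union is {M1, M2, M3, M4, M5, M6, M7, M8, M9}, which is all 9 certifications.
No single member has all 9 certifications (the largest, B7, has 7), so 2 is optimal.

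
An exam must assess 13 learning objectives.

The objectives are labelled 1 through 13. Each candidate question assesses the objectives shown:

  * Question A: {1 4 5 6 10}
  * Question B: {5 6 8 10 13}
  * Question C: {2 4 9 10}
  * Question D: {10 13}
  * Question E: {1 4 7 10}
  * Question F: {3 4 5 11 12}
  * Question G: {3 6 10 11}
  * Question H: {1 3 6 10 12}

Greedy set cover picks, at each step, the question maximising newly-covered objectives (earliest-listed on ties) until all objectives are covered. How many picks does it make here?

5

Greedy: pick A (covers 5 new) → pick F (covers 3 new) → pick B (covers 2 new) → pick C (covers 2 new) → pick E (covers 1 new). Total picks: 5.
(The true minimum cover uses only 4 questions, so greedy is not optimal here.)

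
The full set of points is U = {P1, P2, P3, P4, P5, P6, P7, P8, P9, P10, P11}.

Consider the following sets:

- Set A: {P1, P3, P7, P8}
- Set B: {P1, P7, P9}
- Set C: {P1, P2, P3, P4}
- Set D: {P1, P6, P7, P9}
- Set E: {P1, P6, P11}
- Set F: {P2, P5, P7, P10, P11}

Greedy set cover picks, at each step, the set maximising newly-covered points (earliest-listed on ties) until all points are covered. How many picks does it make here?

Greedy: pick F (covers 5 new) → pick A (covers 3 new) → pick D (covers 2 new) → pick C (covers 1 new). Total picks: 4.

4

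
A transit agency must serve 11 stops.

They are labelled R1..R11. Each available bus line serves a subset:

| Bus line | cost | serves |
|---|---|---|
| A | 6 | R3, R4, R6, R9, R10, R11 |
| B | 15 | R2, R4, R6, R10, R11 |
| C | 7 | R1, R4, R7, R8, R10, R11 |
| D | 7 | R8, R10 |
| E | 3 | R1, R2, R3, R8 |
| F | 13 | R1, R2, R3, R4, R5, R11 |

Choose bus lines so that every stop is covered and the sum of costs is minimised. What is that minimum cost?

26

A, C, F together cover every stop (A ∪ C ∪ F = {R1, R2, R3, R4, R5, R6, R7, R8, R9, R10, R11}); total cost 6 + 7 + 13 = 26.
The greedy pick E, A, C, F costs 29; no covering selection beats 26.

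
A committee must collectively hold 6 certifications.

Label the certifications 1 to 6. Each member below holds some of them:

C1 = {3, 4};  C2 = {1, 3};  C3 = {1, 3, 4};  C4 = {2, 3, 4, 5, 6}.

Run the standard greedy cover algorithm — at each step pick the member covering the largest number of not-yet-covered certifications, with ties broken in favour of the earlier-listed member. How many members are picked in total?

Greedy: pick C4 (covers 5 new) → pick C2 (covers 1 new). Total picks: 2.

2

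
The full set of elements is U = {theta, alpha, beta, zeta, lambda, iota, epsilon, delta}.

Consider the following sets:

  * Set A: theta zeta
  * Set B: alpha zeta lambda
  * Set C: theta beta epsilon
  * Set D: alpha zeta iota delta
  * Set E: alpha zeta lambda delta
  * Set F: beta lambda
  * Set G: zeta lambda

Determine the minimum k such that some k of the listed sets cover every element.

3

Take {C, D, E}. Their union is {theta, alpha, beta, zeta, lambda, iota, epsilon, delta}, which is all 8 elements.
Only D contains iota, so D is forced; the remaining 4 elements need at least 2 more sets (each remaining set adds at most 3) — so at least 3 sets are needed, and 3 is optimal.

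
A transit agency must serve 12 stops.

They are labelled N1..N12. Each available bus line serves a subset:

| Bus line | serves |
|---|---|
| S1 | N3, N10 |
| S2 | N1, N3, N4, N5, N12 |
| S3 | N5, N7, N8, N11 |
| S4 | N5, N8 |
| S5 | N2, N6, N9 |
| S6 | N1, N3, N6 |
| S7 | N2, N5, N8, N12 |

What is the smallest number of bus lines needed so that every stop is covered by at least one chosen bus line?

4

Take {S1, S2, S3, S5}. Their union is {N1, N2, N3, N4, N5, N6, N7, N8, N9, N10, N11, N12}, which is all 12 stops.
Only S2 contains N4, so S2 is forced; the remaining 7 stops need at least 3 more bus lines (each remaining bus line adds at most 3) — so at least 4 bus lines are needed, and 4 is optimal.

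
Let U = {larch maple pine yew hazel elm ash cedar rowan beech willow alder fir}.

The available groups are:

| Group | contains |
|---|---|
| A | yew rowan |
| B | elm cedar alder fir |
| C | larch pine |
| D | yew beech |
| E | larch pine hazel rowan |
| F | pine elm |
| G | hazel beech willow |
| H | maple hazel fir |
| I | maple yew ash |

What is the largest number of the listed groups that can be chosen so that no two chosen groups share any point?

A, B, C, G are pairwise disjoint (A={yew,rowan}; B={elm,cedar,alder,fir}; C={larch,pine}; G={hazel,beech,willow}).
Every remaining group overlaps one of these, and no 5 of the listed groups are pairwise disjoint, so 4 is the maximum.

4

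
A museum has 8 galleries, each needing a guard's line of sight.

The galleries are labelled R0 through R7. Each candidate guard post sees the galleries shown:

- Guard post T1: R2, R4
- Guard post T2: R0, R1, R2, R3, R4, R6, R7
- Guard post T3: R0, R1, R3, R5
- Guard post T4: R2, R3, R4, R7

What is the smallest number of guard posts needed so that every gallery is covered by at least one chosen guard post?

2

Take {T2, T3}. Their union is {R0, R1, R2, R3, R4, R5, R6, R7}, which is all 8 galleries.
No single guard post has all 8 galleries (the largest, T2, has 7), so 2 is optimal.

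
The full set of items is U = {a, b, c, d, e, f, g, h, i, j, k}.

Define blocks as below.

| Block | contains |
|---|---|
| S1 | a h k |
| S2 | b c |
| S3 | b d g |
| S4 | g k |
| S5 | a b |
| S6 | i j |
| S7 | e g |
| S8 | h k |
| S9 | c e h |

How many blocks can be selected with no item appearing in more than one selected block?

4

S2, S6, S7, S8 are pairwise disjoint (S2={b,c}; S6={i,j}; S7={e,g}; S8={h,k}).
Every remaining block overlaps one of these, and no 5 of the listed blocks are pairwise disjoint, so 4 is the maximum.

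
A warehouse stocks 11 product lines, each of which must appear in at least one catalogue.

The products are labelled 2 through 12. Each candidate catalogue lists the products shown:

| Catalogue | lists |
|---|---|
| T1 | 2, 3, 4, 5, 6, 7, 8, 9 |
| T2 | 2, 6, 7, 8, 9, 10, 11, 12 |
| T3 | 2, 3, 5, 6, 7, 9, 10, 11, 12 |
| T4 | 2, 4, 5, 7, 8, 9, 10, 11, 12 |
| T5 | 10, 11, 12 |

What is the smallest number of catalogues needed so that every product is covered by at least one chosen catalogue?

T1 and T2 together: T1 ∪ T2 = {2, 3, 4, 5, 6, 7, 8, 9, 10, 11, 12} — every product is covered.
No single catalogue has all 11 products (the largest, T3, has 9), so 2 is optimal.

2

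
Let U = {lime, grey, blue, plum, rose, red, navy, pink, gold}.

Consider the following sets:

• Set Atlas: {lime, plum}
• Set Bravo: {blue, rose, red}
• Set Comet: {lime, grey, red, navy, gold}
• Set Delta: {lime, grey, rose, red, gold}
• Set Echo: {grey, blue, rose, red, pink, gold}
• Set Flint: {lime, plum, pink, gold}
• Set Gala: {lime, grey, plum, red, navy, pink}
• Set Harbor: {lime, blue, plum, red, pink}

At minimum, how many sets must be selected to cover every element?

2

Take {Echo, Gala}. Their union is {lime, grey, blue, plum, rose, red, navy, pink, gold}, which is all 9 elements.
No single set has all 9 elements (the largest, Echo, has 6), so 2 is optimal.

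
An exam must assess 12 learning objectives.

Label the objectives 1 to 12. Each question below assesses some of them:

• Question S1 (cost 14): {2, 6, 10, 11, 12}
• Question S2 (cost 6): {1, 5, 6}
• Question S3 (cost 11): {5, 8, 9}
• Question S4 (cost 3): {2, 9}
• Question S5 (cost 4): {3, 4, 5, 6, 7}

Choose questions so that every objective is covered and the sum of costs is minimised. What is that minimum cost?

S1, S2, S3, S5 together cover every objective (S1 ∪ S2 ∪ S3 ∪ S5 = {1, 2, 3, 4, 5, 6, 7, 8, 9, 10, 11, 12}); total cost 14 + 6 + 11 + 4 = 35.
The greedy pick S5, S4, S1, S2, S3 costs 38; no covering selection beats 35.

35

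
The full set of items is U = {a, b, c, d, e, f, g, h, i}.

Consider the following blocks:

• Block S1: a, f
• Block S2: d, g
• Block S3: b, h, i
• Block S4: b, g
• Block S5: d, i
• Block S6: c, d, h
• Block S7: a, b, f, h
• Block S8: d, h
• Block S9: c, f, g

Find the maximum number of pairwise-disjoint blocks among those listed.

S1, S4, S5 are pairwise disjoint (S1={a,f}; S4={b,g}; S5={d,i}).
Every remaining block overlaps one of these, and no 4 of the listed blocks are pairwise disjoint, so 3 is the maximum.

3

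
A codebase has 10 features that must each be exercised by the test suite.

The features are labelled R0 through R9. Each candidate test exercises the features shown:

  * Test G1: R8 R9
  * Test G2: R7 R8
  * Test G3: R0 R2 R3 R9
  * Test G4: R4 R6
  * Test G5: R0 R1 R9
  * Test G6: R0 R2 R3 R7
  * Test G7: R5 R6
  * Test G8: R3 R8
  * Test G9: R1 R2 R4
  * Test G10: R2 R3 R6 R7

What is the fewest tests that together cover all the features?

4

Take {G2, G3, G7, G9}. Their union is {R0, R1, R2, R3, R4, R5, R6, R7, R8, R9}, which is all 10 features.
No 3 of the 10 tests cover everything (all 120 combinations miss at least one feature), so 4 is optimal.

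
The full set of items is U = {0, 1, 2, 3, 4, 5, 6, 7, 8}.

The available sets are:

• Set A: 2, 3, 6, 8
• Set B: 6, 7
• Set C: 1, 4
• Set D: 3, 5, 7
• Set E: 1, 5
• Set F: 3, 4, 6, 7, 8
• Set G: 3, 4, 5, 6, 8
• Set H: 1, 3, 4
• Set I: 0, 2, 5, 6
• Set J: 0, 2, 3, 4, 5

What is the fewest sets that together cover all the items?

F, H, and J cover everything between them: the union {0, 1, 2, 3, 4, 5, 6, 7, 8} is all of U.
No 2 of the 10 sets cover everything (all 45 combinations miss at least one item), so 3 is optimal.

3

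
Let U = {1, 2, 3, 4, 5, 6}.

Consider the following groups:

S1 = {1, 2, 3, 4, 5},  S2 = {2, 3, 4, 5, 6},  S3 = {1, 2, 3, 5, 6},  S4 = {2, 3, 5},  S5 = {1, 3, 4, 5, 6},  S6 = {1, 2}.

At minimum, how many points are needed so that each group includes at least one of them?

2

Take H = {2, 5}. Each listed group contains at least one of these, so H is a hitting set of size 2.
No single point lies in every group, so at least 2 are needed and 2 is optimal.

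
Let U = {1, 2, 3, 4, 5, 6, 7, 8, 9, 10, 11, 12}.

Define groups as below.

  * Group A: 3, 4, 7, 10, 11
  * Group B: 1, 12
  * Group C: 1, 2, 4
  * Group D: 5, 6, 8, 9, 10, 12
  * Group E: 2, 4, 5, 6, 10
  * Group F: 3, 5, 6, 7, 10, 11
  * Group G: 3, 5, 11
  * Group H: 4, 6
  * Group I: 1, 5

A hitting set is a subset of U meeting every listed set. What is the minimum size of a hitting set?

3

The 3 points {1, 6, 11} hit every group.
The groups B, G, H are pairwise disjoint, so any hitting set needs a separate point for each — at least 3. Hence 3 is optimal.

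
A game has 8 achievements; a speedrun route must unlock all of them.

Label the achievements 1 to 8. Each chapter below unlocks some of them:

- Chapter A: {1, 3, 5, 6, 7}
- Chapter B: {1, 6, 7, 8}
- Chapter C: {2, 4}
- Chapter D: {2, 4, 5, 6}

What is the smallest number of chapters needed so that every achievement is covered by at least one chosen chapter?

Take {A, B, C}. Their union is {1, 2, 3, 4, 5, 6, 7, 8}, which is all 8 achievements.
Only A contains 3, so A is forced; the remaining 3 achievements need at least 2 more chapters (each remaining chapter adds at most 2) — so at least 3 chapters are needed, and 3 is optimal.

3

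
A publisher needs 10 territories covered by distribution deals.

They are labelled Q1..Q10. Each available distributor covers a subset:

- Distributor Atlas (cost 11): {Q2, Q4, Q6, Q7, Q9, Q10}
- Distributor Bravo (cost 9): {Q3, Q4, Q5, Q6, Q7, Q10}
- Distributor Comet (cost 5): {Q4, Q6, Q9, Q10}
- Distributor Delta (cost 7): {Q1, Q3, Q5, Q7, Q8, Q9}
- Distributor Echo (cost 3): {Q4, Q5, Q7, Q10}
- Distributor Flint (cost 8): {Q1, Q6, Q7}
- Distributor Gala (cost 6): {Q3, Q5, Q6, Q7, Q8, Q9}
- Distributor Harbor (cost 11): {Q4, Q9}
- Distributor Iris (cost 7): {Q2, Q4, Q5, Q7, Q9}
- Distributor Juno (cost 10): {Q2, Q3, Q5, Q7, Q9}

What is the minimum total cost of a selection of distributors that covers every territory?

Atlas, Delta together cover every territory (Atlas ∪ Delta = {Q1, Q2, Q3, Q4, Q5, Q6, Q7, Q8, Q9, Q10}); total cost 11 + 7 = 18.
The greedy pick Echo, Gala, Delta, Iris costs 23; no covering selection beats 18.

18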